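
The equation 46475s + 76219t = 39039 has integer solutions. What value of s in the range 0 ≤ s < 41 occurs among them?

32

gcd(46475, 76219) = 1859 (Euclid: 76219 = 1·46475 + 29744; 46475 = 1·29744 + 16731; 29744 = 1·16731 + 13013; 16731 = 1·13013 + 3718; 13013 = 3·3718 + 1859; 3718 = 2·1859 + 0), and 1859 | 39039.
Extended Euclid: 46475·(-18) + 76219·(11) = 1859. Scale by 21: s₀ = -378.
General solution s = s₀ + 41k; reducing mod 41 gives s = 32 (and t = -19).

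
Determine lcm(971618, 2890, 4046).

34006630

971618 = 2 · 17² · 41²; 2890 = 2 · 5 · 17²; 4046 = 2 · 7 · 17²
lcm takes max exponent of each prime: 2 · 5 · 7 · 17² · 41² = 34006630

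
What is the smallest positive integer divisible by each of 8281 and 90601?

15311569

gcd first: 90601 = 10·8281 + 7791; 8281 = 1·7791 + 490; 7791 = 15·490 + 441; 490 = 1·441 + 49; 441 = 9·49 + 0 → gcd = 49
lcm = 8281·90601/gcd = 750266881/49 = 15311569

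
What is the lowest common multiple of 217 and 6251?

gcd first: 6251 = 28·217 + 175; 217 = 1·175 + 42; 175 = 4·42 + 7; 42 = 6·7 + 0 → gcd = 7
lcm = 217·6251/gcd = 1356467/7 = 193781

193781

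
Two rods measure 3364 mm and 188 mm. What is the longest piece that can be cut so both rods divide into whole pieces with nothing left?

Euclid: 3364 = 17·188 + 168; 188 = 1·168 + 20; 168 = 8·20 + 8; 20 = 2·8 + 4; 8 = 2·4 + 0. Last nonzero remainder: 4.

4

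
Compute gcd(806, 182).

26

Euclid: 806 = 4·182 + 78; 182 = 2·78 + 26; 78 = 3·26 + 0. Last nonzero remainder: 26.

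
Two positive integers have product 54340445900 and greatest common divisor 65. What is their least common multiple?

For any two positive integers, gcd × lcm equals their product. Hence lcm = 54340445900 / 65 = 836006860.

836006860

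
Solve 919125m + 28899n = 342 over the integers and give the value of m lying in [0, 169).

87

Euclid: 919125 = 31·28899 + 23256; 28899 = 1·23256 + 5643; 23256 = 4·5643 + 684; 5643 = 8·684 + 171; 684 = 4·171 + 0 → gcd = 171; 342 = 171·2.
Back-substitution yields 919125·(-41) + 28899·(1304) = 171, so one solution is m = -41·2 = -82, n = 1304·2 = 2608.
Solutions in m differ by 28899/171 = 169; the one in [0, 169) is -82 mod 169 = 87.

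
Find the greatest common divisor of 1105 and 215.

5

Euclid: 1105 = 5·215 + 30; 215 = 7·30 + 5; 30 = 6·5 + 0. Last nonzero remainder: 5.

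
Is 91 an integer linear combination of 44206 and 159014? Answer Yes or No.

No

By Bézout, 44206u + 159014v = 91 has integer solutions iff gcd(44206, 159014) | 91.
Euclid: 159014 = 3·44206 + 26396; 44206 = 1·26396 + 17810; 26396 = 1·17810 + 8586; 17810 = 2·8586 + 638; 8586 = 13·638 + 292; 638 = 2·292 + 54; 292 = 5·54 + 22; 54 = 2·22 + 10; 22 = 2·10 + 2; 10 = 5·2 + 0. gcd = 2; 91 mod 2 = 1. No.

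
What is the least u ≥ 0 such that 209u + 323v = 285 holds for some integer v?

6

gcd(209, 323) = 19 (Euclid: 323 = 1·209 + 114; 209 = 1·114 + 95; 114 = 1·95 + 19; 95 = 5·19 + 0), and 19 | 285.
Extended Euclid: 209·(-3) + 323·(2) = 19. Scale by 15: u₀ = -45.
General solution u = u₀ + 17t; reducing mod 17 gives u = 6 (and v = -3).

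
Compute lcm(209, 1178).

gcd first: 1178 = 5·209 + 133; 209 = 1·133 + 76; 133 = 1·76 + 57; 76 = 1·57 + 19; 57 = 3·19 + 0 → gcd = 19
lcm = 209·1178/gcd = 246202/19 = 12958

12958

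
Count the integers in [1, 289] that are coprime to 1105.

201

Prime factors of 1105: 5, 13, 17. Count integers ≤ 289 divisible by none of them.
By inclusion–exclusion: 289 − ⌊289/5⌋ − ⌊289/13⌋ − ⌊289/17⌋ + ⌊289/65⌋ + ⌊289/85⌋ + ⌊289/221⌋ − ⌊289/1105⌋ = 201.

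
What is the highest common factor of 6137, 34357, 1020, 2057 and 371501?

gcd(6137, 34357): 34357 = 5·6137 + 3672; 6137 = 1·3672 + 2465; 3672 = 1·2465 + 1207; 2465 = 2·1207 + 51; 1207 = 23·51 + 34; 51 = 1·34 + 17; 34 = 2·17 + 0 → 17
gcd(17, 1020): 1020 = 60·17 + 0 → 17
gcd(17, 2057): 2057 = 121·17 + 0 → 17
gcd(17, 371501): 371501 = 21853·17 + 0 → 17

17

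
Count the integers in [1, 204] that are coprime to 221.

Prime factors of 221: 13, 17. Count integers ≤ 204 divisible by none of them.
By inclusion–exclusion: 204 − ⌊204/13⌋ − ⌊204/17⌋ + ⌊204/221⌋ = 177.

177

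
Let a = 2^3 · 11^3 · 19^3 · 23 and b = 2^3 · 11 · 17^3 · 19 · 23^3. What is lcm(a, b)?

max exponent per prime: 2^3 · 11^3 · 17^3 · 19^3 · 23^3 = 4365752561743672

4365752561743672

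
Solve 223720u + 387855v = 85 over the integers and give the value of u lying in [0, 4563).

3157

Reduce mod 387855: 223720u ≡ 85 (mod 387855). With g = gcd(223720, 387855) = 85 dividing 85, divide through: 2632u ≡ 1 (mod 4563).
Since gcd(2632, 4563) = 1, u ≡ 1·(2632)⁻¹ ≡ 3157 (mod 4563). Smallest non-negative: 3157.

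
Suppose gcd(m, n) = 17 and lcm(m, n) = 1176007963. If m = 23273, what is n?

859027

m·n = gcd·lcm = 17·1176007963 = 19992135371, so n = 19992135371/23273 = 859027.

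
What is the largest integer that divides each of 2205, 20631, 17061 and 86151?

3

2205 = 3² · 5 · 7²; 20631 = 3 · 13 · 23²; 17061 = 3 · 11² · 47; 86151 = 3 · 13 · 47²
gcd takes min exponent of each prime: 3 = 3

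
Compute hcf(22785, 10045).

Euclid: 22785 = 2·10045 + 2695; 10045 = 3·2695 + 1960; 2695 = 1·1960 + 735; 1960 = 2·735 + 490; 735 = 1·490 + 245; 490 = 2·245 + 0. Last nonzero remainder: 245.

245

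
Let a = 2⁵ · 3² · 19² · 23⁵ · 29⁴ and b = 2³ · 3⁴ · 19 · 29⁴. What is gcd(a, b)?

min exponent per shared prime: 2³ · 3² · 19 · 29⁴ = 967560408

967560408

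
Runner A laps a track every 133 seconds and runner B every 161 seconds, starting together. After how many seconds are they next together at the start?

gcd first: 161 = 1·133 + 28; 133 = 4·28 + 21; 28 = 1·21 + 7; 21 = 3·7 + 0 → gcd = 7
lcm = 133·161/gcd = 21413/7 = 3059

3059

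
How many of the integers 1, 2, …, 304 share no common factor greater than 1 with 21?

21 = 3·7. Inclusion–exclusion on these primes:
304 − ⌊304/3⌋ − ⌊304/7⌋ + ⌊304/21⌋ = 174

174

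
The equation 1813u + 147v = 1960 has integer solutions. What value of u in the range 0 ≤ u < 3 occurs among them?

1

gcd(1813, 147) = 49 (Euclid: 1813 = 12·147 + 49; 147 = 3·49 + 0), and 49 | 1960.
Extended Euclid: 1813·(1) + 147·(-12) = 49. Scale by 40: u₀ = 40.
General solution u = u₀ + 3t; reducing mod 3 gives u = 1 (and v = 1).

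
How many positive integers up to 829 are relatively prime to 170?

313

Prime factors of 170: 2, 5, 17. Count integers ≤ 829 divisible by none of them.
By inclusion–exclusion: 829 − ⌊829/2⌋ − ⌊829/5⌋ − ⌊829/17⌋ + ⌊829/10⌋ + ⌊829/34⌋ + ⌊829/85⌋ − ⌊829/170⌋ = 313.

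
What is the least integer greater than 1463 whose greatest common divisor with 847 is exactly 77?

1540

847 = 77·11. Any a with gcd(a, 847) = 77 is a multiple of 77, say 77s, with s coprime to 11.
Need s > 1463/77, so s ≥ 20. First s ≥ 20 with gcd(s, 11) = 1 is s = 20. Thus a = 77·20 = 1540.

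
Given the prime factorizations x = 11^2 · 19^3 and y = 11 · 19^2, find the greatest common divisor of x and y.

3971

min exponent per shared prime: 11 · 19^2 = 3971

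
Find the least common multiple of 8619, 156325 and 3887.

lcm(8619, 156325) = 8619·156325/gcd = 1347365175/169 = 7972575
lcm(7972575, 3887) = 7972575·3887/gcd = 30989399025/169 = 183369225

183369225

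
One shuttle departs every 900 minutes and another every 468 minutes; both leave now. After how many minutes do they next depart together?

gcd first: 900 = 1·468 + 432; 468 = 1·432 + 36; 432 = 12·36 + 0 → gcd = 36
lcm = 900·468/gcd = 421200/36 = 11700

11700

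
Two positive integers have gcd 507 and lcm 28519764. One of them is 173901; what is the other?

83148

m·n = gcd·lcm = 507·28519764 = 14459520348, so n = 14459520348/173901 = 83148.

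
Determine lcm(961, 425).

961 = 31²; 425 = 5² · 17
max exponents: 5² · 17 · 31² = 408425

408425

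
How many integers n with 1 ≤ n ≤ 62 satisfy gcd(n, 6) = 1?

6 = 2·3. Inclusion–exclusion on these primes:
62 − ⌊62/2⌋ − ⌊62/3⌋ + ⌊62/6⌋ = 21

21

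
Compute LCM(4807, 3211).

812383

4807 = 11 · 19 · 23; 3211 = 13² · 19
max exponents: 11 · 13² · 19 · 23 = 812383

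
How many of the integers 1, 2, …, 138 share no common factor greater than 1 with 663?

Prime factors of 663: 3, 13, 17. Count integers ≤ 138 divisible by none of them.
By inclusion–exclusion: 138 − ⌊138/3⌋ − ⌊138/13⌋ − ⌊138/17⌋ + ⌊138/39⌋ + ⌊138/51⌋ + ⌊138/221⌋ − ⌊138/663⌋ = 79.

79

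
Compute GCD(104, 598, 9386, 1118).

26

104 = 2³ · 13; 598 = 2 · 13 · 23; 9386 = 2 · 13 · 19²; 1118 = 2 · 13 · 43
gcd takes min exponent of each prime: 2 · 13 = 26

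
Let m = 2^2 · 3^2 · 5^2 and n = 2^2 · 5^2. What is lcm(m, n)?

max exponent per prime: 2^2 · 3^2 · 5^2 = 900

900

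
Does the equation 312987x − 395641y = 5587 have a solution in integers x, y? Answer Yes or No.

By Bézout, 312987x − 395641y = 5587 has integer solutions iff gcd(312987, 395641) | 5587.
Euclid: 395641 = 1·312987 + 82654; 312987 = 3·82654 + 65025; 82654 = 1·65025 + 17629; 65025 = 3·17629 + 12138; 17629 = 1·12138 + 5491; 12138 = 2·5491 + 1156; 5491 = 4·1156 + 867; 1156 = 1·867 + 289; 867 = 3·289 + 0. gcd = 289; 5587 mod 289 = 96. No.

No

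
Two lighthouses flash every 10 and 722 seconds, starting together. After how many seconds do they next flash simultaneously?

3610

gcd first: 722 = 72·10 + 2; 10 = 5·2 + 0 → gcd = 2
lcm = 10·722/gcd = 7220/2 = 3610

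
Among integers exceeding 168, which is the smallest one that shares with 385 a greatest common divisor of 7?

182

gcd(m, 385) = 7 forces 7 | m; write m = 7s. Then gcd(7s, 7·55) = 7·gcd(s, 55), so need gcd(s, 55) = 1.
7s > 168 gives s ≥ 25. The least s ≥ 25 coprime to 55 is 26, so m = 7·26 = 182.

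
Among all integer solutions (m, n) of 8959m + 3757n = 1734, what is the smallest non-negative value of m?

Reduce mod 3757: 8959m ≡ 1734 (mod 3757). With g = gcd(8959, 3757) = 289 dividing 1734, divide through: 31m ≡ 6 (mod 13).
Since gcd(31, 13) = 1, m ≡ 6·(31)⁻¹ ≡ 9 (mod 13). Smallest non-negative: 9.

9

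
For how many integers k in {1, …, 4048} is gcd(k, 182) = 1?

1601

182 = 2·7·13. Inclusion–exclusion on these primes:
4048 − ⌊4048/2⌋ − ⌊4048/7⌋ − ⌊4048/13⌋ + ⌊4048/14⌋ + ⌊4048/26⌋ + ⌊4048/91⌋ − ⌊4048/182⌋ = 1601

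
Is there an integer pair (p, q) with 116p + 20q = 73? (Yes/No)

gcd(116, 20): 116 = 5·20 + 16; 20 = 1·16 + 4; 16 = 4·4 + 0 → 4
4 does not divide 73, so a solution does not exist.

No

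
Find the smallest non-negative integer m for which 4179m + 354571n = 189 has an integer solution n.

gcd(4179, 354571) = 7 (Euclid: 354571 = 84·4179 + 3535; 4179 = 1·3535 + 644; 3535 = 5·644 + 315; 644 = 2·315 + 14; 315 = 22·14 + 7; 14 = 2·7 + 0), and 7 | 189.
Extended Euclid: 4179·(-24775) + 354571·(292) = 7. Scale by 27: m₀ = -668925.
General solution m = m₀ + 50653t; reducing mod 50653 gives m = 40217 (and n = -474).

40217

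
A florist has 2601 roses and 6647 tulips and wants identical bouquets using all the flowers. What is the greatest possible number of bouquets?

289

Euclid: 6647 = 2·2601 + 1445; 2601 = 1·1445 + 1156; 1445 = 1·1156 + 289; 1156 = 4·289 + 0. Last nonzero remainder: 289.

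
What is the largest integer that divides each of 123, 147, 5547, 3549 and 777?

3

123 = 3 · 41; 147 = 3 · 7²; 5547 = 3 · 43²; 3549 = 3 · 7 · 13²; 777 = 3 · 7 · 37
gcd takes min exponent of each prime: 3 = 3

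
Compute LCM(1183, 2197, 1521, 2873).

2352987

lcm(1183, 2197) = 1183·2197/gcd = 2599051/169 = 15379
lcm(15379, 1521) = 15379·1521/gcd = 23391459/169 = 138411
lcm(138411, 2873) = 138411·2873/gcd = 397654803/169 = 2352987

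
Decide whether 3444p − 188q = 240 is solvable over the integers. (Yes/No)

Yes

By Bézout, 3444p − 188q = 240 has integer solutions iff gcd(3444, 188) | 240.
Euclid: 3444 = 18·188 + 60; 188 = 3·60 + 8; 60 = 7·8 + 4; 8 = 2·4 + 0. gcd = 4; 240 mod 4 = 0. Yes.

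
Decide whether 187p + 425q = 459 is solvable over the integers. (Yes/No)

Yes

By Bézout, 187p + 425q = 459 has integer solutions iff gcd(187, 425) | 459.
Euclid: 425 = 2·187 + 51; 187 = 3·51 + 34; 51 = 1·34 + 17; 34 = 2·17 + 0. gcd = 17; 459 mod 17 = 0. Yes.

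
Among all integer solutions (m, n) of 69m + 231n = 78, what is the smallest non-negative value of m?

48

gcd(69, 231) = 3 (Euclid: 231 = 3·69 + 24; 69 = 2·24 + 21; 24 = 1·21 + 3; 21 = 7·3 + 0), and 3 | 78.
Extended Euclid: 69·(-10) + 231·(3) = 3. Scale by 26: m₀ = -260.
General solution m = m₀ + 77t; reducing mod 77 gives m = 48 (and n = -14).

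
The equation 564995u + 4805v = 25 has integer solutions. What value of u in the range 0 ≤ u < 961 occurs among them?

Euclid: 564995 = 117·4805 + 2810; 4805 = 1·2810 + 1995; 2810 = 1·1995 + 815; 1995 = 2·815 + 365; 815 = 2·365 + 85; 365 = 4·85 + 25; 85 = 3·25 + 10; 25 = 2·10 + 5; 10 = 2·5 + 0 → gcd = 5; 25 = 5·5.
Back-substitution yields 564995·(-395) + 4805·(46446) = 5, so one solution is u = -395·5 = -1975, v = 46446·5 = 232230.
Solutions in u differ by 4805/5 = 961; the one in [0, 961) is -1975 mod 961 = 908.

908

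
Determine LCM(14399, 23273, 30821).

137985617

14399 = 7 · 11² · 17; 23273 = 17 · 37²; 30821 = 7² · 17 · 37
lcm takes max exponent of each prime: 7² · 11² · 17 · 37² = 137985617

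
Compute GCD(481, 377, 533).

481 = 13 · 37; 377 = 13 · 29; 533 = 13 · 41
gcd takes min exponent of each prime: 13 = 13

13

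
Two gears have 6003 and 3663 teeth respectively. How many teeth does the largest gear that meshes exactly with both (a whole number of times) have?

6003 = 3² · 23 · 29
3663 = 3² · 11 · 37
Common: 3² = 9

9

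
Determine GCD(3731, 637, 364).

gcd(3731, 637): 3731 = 5·637 + 546; 637 = 1·546 + 91; 546 = 6·91 + 0 → 91
gcd(91, 364): 364 = 4·91 + 0 → 91

91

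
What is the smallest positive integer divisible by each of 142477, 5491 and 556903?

142477 = 17³ · 29; 5491 = 17² · 19; 556903 = 17² · 41 · 47
lcm takes max exponent of each prime: 17³ · 19 · 29 · 41 · 47 = 5216510401

5216510401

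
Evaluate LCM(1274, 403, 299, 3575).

1274 = 2 · 7² · 13; 403 = 13 · 31; 299 = 13 · 23; 3575 = 5² · 11 · 13
lcm takes max exponent of each prime: 2 · 5² · 7² · 11 · 13 · 23 · 31 = 249799550

249799550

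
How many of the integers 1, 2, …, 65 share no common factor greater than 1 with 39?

40

39 = 3·13. Inclusion–exclusion on these primes:
65 − ⌊65/3⌋ − ⌊65/13⌋ + ⌊65/39⌋ = 40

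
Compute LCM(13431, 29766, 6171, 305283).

lcm(13431, 29766) = 13431·29766/gcd = 399787146/363 = 1101342
lcm(1101342, 6171) = 1101342·6171/gcd = 6796381482/363 = 18722814
lcm(18722814, 305283) = 18722814·305283/gcd = 5715756826362/363 = 15745886574

15745886574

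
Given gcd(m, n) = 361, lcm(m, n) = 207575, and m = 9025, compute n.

m·n = gcd·lcm = 361·207575 = 74934575, so n = 74934575/9025 = 8303.

8303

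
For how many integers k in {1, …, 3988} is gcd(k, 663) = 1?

Prime factors of 663: 3, 13, 17. Count integers ≤ 3988 divisible by none of them.
By inclusion–exclusion: 3988 − ⌊3988/3⌋ − ⌊3988/13⌋ − ⌊3988/17⌋ + ⌊3988/39⌋ + ⌊3988/51⌋ + ⌊3988/221⌋ − ⌊3988/663⌋ = 2311.

2311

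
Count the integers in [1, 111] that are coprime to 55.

81

Prime factors of 55: 5, 11. Count integers ≤ 111 divisible by none of them.
By inclusion–exclusion: 111 − ⌊111/5⌋ − ⌊111/11⌋ + ⌊111/55⌋ = 81.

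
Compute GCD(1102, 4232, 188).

1102 = 2 · 19 · 29; 4232 = 2³ · 23²; 188 = 2² · 47
gcd takes min exponent of each prime: 2 = 2

2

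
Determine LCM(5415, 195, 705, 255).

lcm(5415, 195) = 5415·195/gcd = 1055925/15 = 70395
lcm(70395, 705) = 70395·705/gcd = 49628475/15 = 3308565
lcm(3308565, 255) = 3308565·255/gcd = 843684075/15 = 56245605

56245605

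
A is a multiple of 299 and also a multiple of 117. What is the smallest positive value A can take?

2691

gcd first: 299 = 2·117 + 65; 117 = 1·65 + 52; 65 = 1·52 + 13; 52 = 4·13 + 0 → gcd = 13
lcm = 299·117/gcd = 34983/13 = 2691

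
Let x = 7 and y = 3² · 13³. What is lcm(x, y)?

138411

max exponent per prime: 3² · 7 · 13³ = 138411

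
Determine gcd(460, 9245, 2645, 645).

5

460 = 2² · 5 · 23; 9245 = 5 · 43²; 2645 = 5 · 23²; 645 = 3 · 5 · 43
gcd takes min exponent of each prime: 5 = 5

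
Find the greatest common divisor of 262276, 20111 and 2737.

gcd(262276, 20111): 262276 = 13·20111 + 833; 20111 = 24·833 + 119; 833 = 7·119 + 0 → 119
gcd(119, 2737): 2737 = 23·119 + 0 → 119

119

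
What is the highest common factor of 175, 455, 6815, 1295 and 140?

5

175 = 5² · 7; 455 = 5 · 7 · 13; 6815 = 5 · 29 · 47; 1295 = 5 · 7 · 37; 140 = 2² · 5 · 7
gcd takes min exponent of each prime: 5 = 5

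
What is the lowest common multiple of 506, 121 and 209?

105754

506 = 2 · 11 · 23; 121 = 11²; 209 = 11 · 19
lcm takes max exponent of each prime: 2 · 11² · 19 · 23 = 105754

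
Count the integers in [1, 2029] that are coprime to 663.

1175

Prime factors of 663: 3, 13, 17. Count integers ≤ 2029 divisible by none of them.
By inclusion–exclusion: 2029 − ⌊2029/3⌋ − ⌊2029/13⌋ − ⌊2029/17⌋ + ⌊2029/39⌋ + ⌊2029/51⌋ + ⌊2029/221⌋ − ⌊2029/663⌋ = 1175.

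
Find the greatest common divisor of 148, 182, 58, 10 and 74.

2

148 = 2² · 37; 182 = 2 · 7 · 13; 58 = 2 · 29; 10 = 2 · 5; 74 = 2 · 37
gcd takes min exponent of each prime: 2 = 2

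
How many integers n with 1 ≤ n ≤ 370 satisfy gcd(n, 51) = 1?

51 = 3·17. Inclusion–exclusion on these primes:
370 − ⌊370/3⌋ − ⌊370/17⌋ + ⌊370/51⌋ = 233

233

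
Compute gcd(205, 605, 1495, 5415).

5

gcd(205, 605): 605 = 2·205 + 195; 205 = 1·195 + 10; 195 = 19·10 + 5; 10 = 2·5 + 0 → 5
gcd(5, 1495): 1495 = 299·5 + 0 → 5
gcd(5, 5415): 5415 = 1083·5 + 0 → 5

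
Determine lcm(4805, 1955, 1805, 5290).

4805 = 5 · 31²; 1955 = 5 · 17 · 23; 1805 = 5 · 19²; 5290 = 2 · 5 · 23²
lcm takes max exponent of each prime: 2 · 5 · 17 · 19² · 23² · 31² = 31198605530

31198605530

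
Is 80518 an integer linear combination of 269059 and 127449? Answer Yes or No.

By Bézout, 269059s + 127449t = 80518 has integer solutions iff gcd(269059, 127449) | 80518.
Euclid: 269059 = 2·127449 + 14161; 127449 = 9·14161 + 0. gcd = 14161; 80518 mod 14161 = 9713. No.

No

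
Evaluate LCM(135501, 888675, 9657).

135501 = 3 · 31² · 47; 888675 = 3 · 5² · 17² · 41; 9657 = 3² · 29 · 37
lcm takes max exponent of each prime: 3² · 5² · 17² · 29 · 31² · 37 · 41 · 47 = 129206744810775

129206744810775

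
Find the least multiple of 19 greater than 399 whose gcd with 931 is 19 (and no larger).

931 = 19·49. Any x with gcd(x, 931) = 19 is a multiple of 19, say 19s, with s coprime to 49.
Need s > 399/19, so s ≥ 22. First s ≥ 22 with gcd(s, 49) = 1 is s = 22. Thus x = 19·22 = 418.

418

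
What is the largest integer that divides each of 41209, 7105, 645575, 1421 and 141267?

41209 = 7² · 29²; 7105 = 5 · 7² · 29; 645575 = 5² · 7² · 17 · 31; 1421 = 7² · 29; 141267 = 3 · 7² · 31²
gcd takes min exponent of each prime: 7² = 49

49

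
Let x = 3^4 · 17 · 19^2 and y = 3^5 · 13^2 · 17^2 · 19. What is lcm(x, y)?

max exponent per prime: 3^5 · 13^2 · 17^2 · 19^2 = 4284479043

4284479043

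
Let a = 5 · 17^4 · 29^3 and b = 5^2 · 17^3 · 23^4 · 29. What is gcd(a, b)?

min exponent per shared prime: 5 · 17^3 · 29 = 712385

712385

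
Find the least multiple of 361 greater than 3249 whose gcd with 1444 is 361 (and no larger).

3971

gcd(m, 1444) = 361 forces 361 | m; write m = 361s. Then gcd(361s, 361·4) = 361·gcd(s, 4), so need gcd(s, 4) = 1.
361s > 3249 gives s ≥ 10. The least s ≥ 10 coprime to 4 is 11, so m = 361·11 = 3971.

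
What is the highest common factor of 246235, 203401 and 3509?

121

gcd(246235, 203401): 246235 = 1·203401 + 42834; 203401 = 4·42834 + 32065; 42834 = 1·32065 + 10769; 32065 = 2·10769 + 10527; 10769 = 1·10527 + 242; 10527 = 43·242 + 121; 242 = 2·121 + 0 → 121
gcd(121, 3509): 3509 = 29·121 + 0 → 121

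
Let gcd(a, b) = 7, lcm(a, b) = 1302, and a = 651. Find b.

14

a·b = gcd·lcm = 7·1302 = 9114, so b = 9114/651 = 14.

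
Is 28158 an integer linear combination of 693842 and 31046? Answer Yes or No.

gcd(693842, 31046): 693842 = 22·31046 + 10830; 31046 = 2·10830 + 9386; 10830 = 1·9386 + 1444; 9386 = 6·1444 + 722; 1444 = 2·722 + 0 → 722
722 divides 28158, so a solution exists.

Yes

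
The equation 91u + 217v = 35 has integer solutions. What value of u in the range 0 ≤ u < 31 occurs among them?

29

Euclid: 217 = 2·91 + 35; 91 = 2·35 + 21; 35 = 1·21 + 14; 21 = 1·14 + 7; 14 = 2·7 + 0 → gcd = 7; 35 = 7·5.
Back-substitution yields 91·(12) + 217·(-5) = 7, so one solution is u = 12·5 = 60, v = -5·5 = -25.
Solutions in u differ by 217/7 = 31; the one in [0, 31) is 60 mod 31 = 29.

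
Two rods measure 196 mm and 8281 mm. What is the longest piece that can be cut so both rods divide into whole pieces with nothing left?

196 = 2² · 7²
8281 = 7² · 13²
Common: 7² = 49

49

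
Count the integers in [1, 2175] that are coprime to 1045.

1045 = 5·11·19. Inclusion–exclusion on these primes:
2175 − ⌊2175/5⌋ − ⌊2175/11⌋ − ⌊2175/19⌋ + ⌊2175/55⌋ + ⌊2175/95⌋ + ⌊2175/209⌋ − ⌊2175/1045⌋ = 1498

1498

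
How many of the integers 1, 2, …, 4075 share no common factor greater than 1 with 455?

2579

Prime factors of 455: 5, 7, 13. Count integers ≤ 4075 divisible by none of them.
By inclusion–exclusion: 4075 − ⌊4075/5⌋ − ⌊4075/7⌋ − ⌊4075/13⌋ + ⌊4075/35⌋ + ⌊4075/65⌋ + ⌊4075/91⌋ − ⌊4075/455⌋ = 2579.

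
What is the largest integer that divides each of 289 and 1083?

Euclid: 1083 = 3·289 + 216; 289 = 1·216 + 73; 216 = 2·73 + 70; 73 = 1·70 + 3; 70 = 23·3 + 1; 3 = 3·1 + 0. Last nonzero remainder: 1.

1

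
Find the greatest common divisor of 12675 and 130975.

4225

Euclid: 130975 = 10·12675 + 4225; 12675 = 3·4225 + 0. Last nonzero remainder: 4225.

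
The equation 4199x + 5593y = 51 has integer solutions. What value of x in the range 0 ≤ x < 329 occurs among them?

gcd(4199, 5593) = 17 (Euclid: 5593 = 1·4199 + 1394; 4199 = 3·1394 + 17; 1394 = 82·17 + 0), and 17 | 51.
Extended Euclid: 4199·(4) + 5593·(-3) = 17. Scale by 3: x₀ = 12.
General solution x = x₀ + 329t; reducing mod 329 gives x = 12 (and y = -9).

12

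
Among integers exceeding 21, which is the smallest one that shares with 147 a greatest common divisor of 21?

gcd(m, 147) = 21 forces 21 | m; write m = 21s. Then gcd(21s, 21·7) = 21·gcd(s, 7), so need gcd(s, 7) = 1.
21s > 21 gives s ≥ 2. The least s ≥ 2 coprime to 7 is 2, so m = 21·2 = 42.

42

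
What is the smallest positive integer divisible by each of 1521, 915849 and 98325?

lcm(1521, 915849) = 1521·915849/gcd = 1393006329/9 = 154778481
lcm(154778481, 98325) = 154778481·98325/gcd = 15218594144325/9 = 1690954904925

1690954904925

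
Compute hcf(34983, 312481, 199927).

gcd(34983, 312481): 312481 = 8·34983 + 32617; 34983 = 1·32617 + 2366; 32617 = 13·2366 + 1859; 2366 = 1·1859 + 507; 1859 = 3·507 + 338; 507 = 1·338 + 169; 338 = 2·169 + 0 → 169
gcd(169, 199927): 199927 = 1183·169 + 0 → 169

169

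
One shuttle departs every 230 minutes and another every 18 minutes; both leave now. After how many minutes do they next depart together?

2070

gcd first: 230 = 12·18 + 14; 18 = 1·14 + 4; 14 = 3·4 + 2; 4 = 2·2 + 0 → gcd = 2
lcm = 230·18/gcd = 4140/2 = 2070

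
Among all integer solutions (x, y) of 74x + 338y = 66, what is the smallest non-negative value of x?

42

Reduce mod 338: 74x ≡ 66 (mod 338). With g = gcd(74, 338) = 2 dividing 66, divide through: 37x ≡ 33 (mod 169).
Since gcd(37, 169) = 1, x ≡ 33·(37)⁻¹ ≡ 42 (mod 169). Smallest non-negative: 42.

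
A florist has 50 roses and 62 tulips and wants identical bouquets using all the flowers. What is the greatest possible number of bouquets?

50 = 2 · 5²
62 = 2 · 31
Common: 2 = 2

2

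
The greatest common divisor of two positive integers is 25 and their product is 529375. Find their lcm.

For any two positive integers, gcd × lcm equals their product. Hence lcm = 529375 / 25 = 21175.

21175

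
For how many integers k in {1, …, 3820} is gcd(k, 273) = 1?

2015

Prime factors of 273: 3, 7, 13. Count integers ≤ 3820 divisible by none of them.
By inclusion–exclusion: 3820 − ⌊3820/3⌋ − ⌊3820/7⌋ − ⌊3820/13⌋ + ⌊3820/21⌋ + ⌊3820/39⌋ + ⌊3820/91⌋ − ⌊3820/273⌋ = 2015.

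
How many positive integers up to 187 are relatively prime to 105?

Prime factors of 105: 3, 5, 7. Count integers ≤ 187 divisible by none of them.
By inclusion–exclusion: 187 − ⌊187/3⌋ − ⌊187/5⌋ − ⌊187/7⌋ + ⌊187/15⌋ + ⌊187/21⌋ + ⌊187/35⌋ − ⌊187/105⌋ = 86.

86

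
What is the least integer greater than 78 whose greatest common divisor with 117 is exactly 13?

Multiples of 13 above 78: 13·7, 13·8, … . Need the cofactor coprime to 117/13 = 9.
Checking s = 7, 8, … the first with gcd(s, 9) = 1 is s = 7, giving 91.

91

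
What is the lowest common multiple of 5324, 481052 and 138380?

183061933340

5324 = 2² · 11³; 481052 = 2² · 11 · 13 · 29²; 138380 = 2² · 5 · 11 · 17 · 37
lcm takes max exponent of each prime: 2² · 5 · 11³ · 13 · 17 · 29² · 37 = 183061933340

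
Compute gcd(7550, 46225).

Euclid: 46225 = 6·7550 + 925; 7550 = 8·925 + 150; 925 = 6·150 + 25; 150 = 6·25 + 0. Last nonzero remainder: 25.

25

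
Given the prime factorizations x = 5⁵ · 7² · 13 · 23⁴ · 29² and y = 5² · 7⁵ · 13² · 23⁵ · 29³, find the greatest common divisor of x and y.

3747889524925

min exponent per shared prime: 5² · 7² · 13 · 23⁴ · 29² = 3747889524925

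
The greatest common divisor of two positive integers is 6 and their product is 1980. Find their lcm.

330

For any two positive integers, gcd × lcm equals their product. Hence lcm = 1980 / 6 = 330.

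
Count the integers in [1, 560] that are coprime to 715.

376

Prime factors of 715: 5, 11, 13. Count integers ≤ 560 divisible by none of them.
By inclusion–exclusion: 560 − ⌊560/5⌋ − ⌊560/11⌋ − ⌊560/13⌋ + ⌊560/55⌋ + ⌊560/65⌋ + ⌊560/143⌋ − ⌊560/715⌋ = 376.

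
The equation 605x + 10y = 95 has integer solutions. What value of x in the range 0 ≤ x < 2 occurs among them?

Reduce mod 10: 605x ≡ 95 (mod 10). With g = gcd(605, 10) = 5 dividing 95, divide through: 121x ≡ 19 (mod 2).
Since gcd(121, 2) = 1, x ≡ 19·(121)⁻¹ ≡ 1 (mod 2). Smallest non-negative: 1.

1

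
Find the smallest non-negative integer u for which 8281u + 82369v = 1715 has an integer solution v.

gcd(8281, 82369) = 49 (Euclid: 82369 = 9·8281 + 7840; 8281 = 1·7840 + 441; 7840 = 17·441 + 343; 441 = 1·343 + 98; 343 = 3·98 + 49; 98 = 2·49 + 0), and 49 | 1715.
Extended Euclid: 8281·(-746) + 82369·(75) = 49. Scale by 35: u₀ = -26110.
General solution u = u₀ + 1681t; reducing mod 1681 gives u = 786 (and v = -79).

786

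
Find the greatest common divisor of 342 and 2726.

2

342 = 2 · 3² · 19
2726 = 2 · 29 · 47
Common: 2 = 2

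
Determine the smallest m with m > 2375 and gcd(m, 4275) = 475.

Multiples of 475 above 2375: 475·6, 475·7, … . Need the cofactor coprime to 4275/475 = 9.
Checking s = 6, 7, … the first with gcd(s, 9) = 1 is s = 7, giving 3325.

3325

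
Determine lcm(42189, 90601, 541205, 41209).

724599214072545

lcm(42189, 90601) = 42189·90601/gcd = 3822365589/49 = 78007461
lcm(78007461, 541205) = 78007461·541205/gcd = 42218027930505/49 = 861592406745
lcm(861592406745, 41209) = 861592406745·41209/gcd = 35505361489554705/49 = 724599214072545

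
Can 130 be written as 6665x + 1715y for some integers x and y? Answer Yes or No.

gcd(6665, 1715): 6665 = 3·1715 + 1520; 1715 = 1·1520 + 195; 1520 = 7·195 + 155; 195 = 1·155 + 40; 155 = 3·40 + 35; 40 = 1·35 + 5; 35 = 7·5 + 0 → 5
5 divides 130, so a solution exists.

Yes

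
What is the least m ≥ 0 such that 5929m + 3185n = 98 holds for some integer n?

7

gcd(5929, 3185) = 49 (Euclid: 5929 = 1·3185 + 2744; 3185 = 1·2744 + 441; 2744 = 6·441 + 98; 441 = 4·98 + 49; 98 = 2·49 + 0), and 49 | 98.
Extended Euclid: 5929·(-29) + 3185·(54) = 49. Scale by 2: m₀ = -58.
General solution m = m₀ + 65t; reducing mod 65 gives m = 7 (and n = -13).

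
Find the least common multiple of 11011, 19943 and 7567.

3082848769

lcm(11011, 19943) = 11011·19943/gcd = 219592373/77 = 2851849
lcm(2851849, 7567) = 2851849·7567/gcd = 21579941383/7 = 3082848769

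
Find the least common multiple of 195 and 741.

3705

195 = 3 · 5 · 13; 741 = 3 · 13 · 19
max exponents: 3 · 5 · 13 · 19 = 3705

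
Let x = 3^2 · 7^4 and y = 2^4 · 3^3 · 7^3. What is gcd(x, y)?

3087

min exponent per shared prime: 3^2 · 7^3 = 3087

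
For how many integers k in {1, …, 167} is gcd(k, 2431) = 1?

132

Prime factors of 2431: 11, 13, 17. Count integers ≤ 167 divisible by none of them.
By inclusion–exclusion: 167 − ⌊167/11⌋ − ⌊167/13⌋ − ⌊167/17⌋ + ⌊167/143⌋ + ⌊167/187⌋ + ⌊167/221⌋ − ⌊167/2431⌋ = 132.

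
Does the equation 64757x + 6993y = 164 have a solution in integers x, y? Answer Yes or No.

No

gcd(64757, 6993): 64757 = 9·6993 + 1820; 6993 = 3·1820 + 1533; 1820 = 1·1533 + 287; 1533 = 5·287 + 98; 287 = 2·98 + 91; 98 = 1·91 + 7; 91 = 13·7 + 0 → 7
7 does not divide 164, so a solution does not exist.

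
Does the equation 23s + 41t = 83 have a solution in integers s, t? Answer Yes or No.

By Bézout, 23s + 41t = 83 has integer solutions iff gcd(23, 41) | 83.
Euclid: 41 = 1·23 + 18; 23 = 1·18 + 5; 18 = 3·5 + 3; 5 = 1·3 + 2; 3 = 1·2 + 1; 2 = 2·1 + 0. gcd = 1; 83 mod 1 = 0. Yes.

Yes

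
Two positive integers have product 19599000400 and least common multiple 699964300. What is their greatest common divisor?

28

From gcd × lcm = ab: gcd = 19599000400 / 699964300 = 28.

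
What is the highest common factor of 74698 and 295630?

34

Euclid: 295630 = 3·74698 + 71536; 74698 = 1·71536 + 3162; 71536 = 22·3162 + 1972; 3162 = 1·1972 + 1190; 1972 = 1·1190 + 782; 1190 = 1·782 + 408; 782 = 1·408 + 374; 408 = 1·374 + 34; 374 = 11·34 + 0. Last nonzero remainder: 34.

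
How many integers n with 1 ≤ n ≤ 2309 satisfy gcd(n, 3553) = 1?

1874

Prime factors of 3553: 11, 17, 19. Count integers ≤ 2309 divisible by none of them.
By inclusion–exclusion: 2309 − ⌊2309/11⌋ − ⌊2309/17⌋ − ⌊2309/19⌋ + ⌊2309/187⌋ + ⌊2309/209⌋ + ⌊2309/323⌋ − ⌊2309/3553⌋ = 1874.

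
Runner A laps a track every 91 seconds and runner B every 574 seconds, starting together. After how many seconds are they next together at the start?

7462

91 = 7 · 13; 574 = 2 · 7 · 41
max exponents: 2 · 7 · 13 · 41 = 7462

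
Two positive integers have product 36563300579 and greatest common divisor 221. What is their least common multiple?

For any two positive integers, gcd × lcm equals their product. Hence lcm = 36563300579 / 221 = 165444799.

165444799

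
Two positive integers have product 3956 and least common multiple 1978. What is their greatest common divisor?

2

From gcd × lcm = uv: gcd = 3956 / 1978 = 2.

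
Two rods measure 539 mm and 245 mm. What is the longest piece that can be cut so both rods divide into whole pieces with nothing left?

49

Euclid: 539 = 2·245 + 49; 245 = 5·49 + 0. Last nonzero remainder: 49.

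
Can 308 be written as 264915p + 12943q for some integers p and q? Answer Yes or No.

By Bézout, 264915p + 12943q = 308 has integer solutions iff gcd(264915, 12943) | 308.
Euclid: 264915 = 20·12943 + 6055; 12943 = 2·6055 + 833; 6055 = 7·833 + 224; 833 = 3·224 + 161; 224 = 1·161 + 63; 161 = 2·63 + 35; 63 = 1·35 + 28; 35 = 1·28 + 7; 28 = 4·7 + 0. gcd = 7; 308 mod 7 = 0. Yes.

Yes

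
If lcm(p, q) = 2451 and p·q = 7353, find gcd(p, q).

3

gcd·lcm = product, so gcd = 7353/2451 = 3.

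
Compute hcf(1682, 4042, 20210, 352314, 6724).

2

gcd(1682, 4042): 4042 = 2·1682 + 678; 1682 = 2·678 + 326; 678 = 2·326 + 26; 326 = 12·26 + 14; 26 = 1·14 + 12; 14 = 1·12 + 2; 12 = 6·2 + 0 → 2
gcd(2, 20210): 20210 = 10105·2 + 0 → 2
gcd(2, 352314): 352314 = 176157·2 + 0 → 2
gcd(2, 6724): 6724 = 3362·2 + 0 → 2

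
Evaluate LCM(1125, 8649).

gcd first: 8649 = 7·1125 + 774; 1125 = 1·774 + 351; 774 = 2·351 + 72; 351 = 4·72 + 63; 72 = 1·63 + 9; 63 = 7·9 + 0 → gcd = 9
lcm = 1125·8649/gcd = 9730125/9 = 1081125

1081125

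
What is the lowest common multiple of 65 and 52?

gcd first: 65 = 1·52 + 13; 52 = 4·13 + 0 → gcd = 13
lcm = 65·52/gcd = 3380/13 = 260

260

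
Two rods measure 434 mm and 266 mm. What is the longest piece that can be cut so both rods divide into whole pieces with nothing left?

434 = 2 · 7 · 31
266 = 2 · 7 · 19
Common: 2 · 7 = 14

14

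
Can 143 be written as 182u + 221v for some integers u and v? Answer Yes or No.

Yes

By Bézout, 182u + 221v = 143 has integer solutions iff gcd(182, 221) | 143.
Euclid: 221 = 1·182 + 39; 182 = 4·39 + 26; 39 = 1·26 + 13; 26 = 2·13 + 0. gcd = 13; 143 mod 13 = 0. Yes.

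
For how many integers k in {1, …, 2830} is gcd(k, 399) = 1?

399 = 3·7·19. Inclusion–exclusion on these primes:
2830 − ⌊2830/3⌋ − ⌊2830/7⌋ − ⌊2830/19⌋ + ⌊2830/21⌋ + ⌊2830/57⌋ + ⌊2830/133⌋ − ⌊2830/399⌋ = 1532

1532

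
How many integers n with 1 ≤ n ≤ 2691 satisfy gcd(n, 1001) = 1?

Prime factors of 1001: 7, 11, 13. Count integers ≤ 2691 divisible by none of them.
By inclusion–exclusion: 2691 − ⌊2691/7⌋ − ⌊2691/11⌋ − ⌊2691/13⌋ + ⌊2691/77⌋ + ⌊2691/91⌋ + ⌊2691/143⌋ − ⌊2691/1001⌋ = 1935.

1935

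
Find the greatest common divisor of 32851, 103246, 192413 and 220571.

4693

32851 = 7 · 13 · 19²; 103246 = 2 · 11 · 13 · 19²; 192413 = 13 · 19² · 41; 220571 = 13 · 19² · 47
gcd takes min exponent of each prime: 13 · 19² = 4693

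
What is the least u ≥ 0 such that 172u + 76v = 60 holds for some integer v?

3

gcd(172, 76) = 4 (Euclid: 172 = 2·76 + 20; 76 = 3·20 + 16; 20 = 1·16 + 4; 16 = 4·4 + 0), and 4 | 60.
Extended Euclid: 172·(4) + 76·(-9) = 4. Scale by 15: u₀ = 60.
General solution u = u₀ + 19t; reducing mod 19 gives u = 3 (and v = -6).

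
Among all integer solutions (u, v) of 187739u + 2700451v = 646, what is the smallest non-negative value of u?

Reduce mod 2700451: 187739u ≡ 646 (mod 2700451). With g = gcd(187739, 2700451) = 19 dividing 646, divide through: 9881u ≡ 34 (mod 142129).
Since gcd(9881, 142129) = 1, u ≡ 34·(9881)⁻¹ ≡ 138159 (mod 142129). Smallest non-negative: 138159.

138159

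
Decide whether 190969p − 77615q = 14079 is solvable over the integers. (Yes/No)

Yes

By Bézout, 190969p − 77615q = 14079 has integer solutions iff gcd(190969, 77615) | 14079.
Euclid: 190969 = 2·77615 + 35739; 77615 = 2·35739 + 6137; 35739 = 5·6137 + 5054; 6137 = 1·5054 + 1083; 5054 = 4·1083 + 722; 1083 = 1·722 + 361; 722 = 2·361 + 0. gcd = 361; 14079 mod 361 = 0. Yes.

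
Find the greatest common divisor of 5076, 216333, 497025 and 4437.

9

gcd(5076, 216333): 216333 = 42·5076 + 3141; 5076 = 1·3141 + 1935; 3141 = 1·1935 + 1206; 1935 = 1·1206 + 729; 1206 = 1·729 + 477; 729 = 1·477 + 252; 477 = 1·252 + 225; 252 = 1·225 + 27; 225 = 8·27 + 9; 27 = 3·9 + 0 → 9
gcd(9, 497025): 497025 = 55225·9 + 0 → 9
gcd(9, 4437): 4437 = 493·9 + 0 → 9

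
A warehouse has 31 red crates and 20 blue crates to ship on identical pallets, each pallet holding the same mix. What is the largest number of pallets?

1

31 = 31
20 = 2² · 5
Common: 1 = 1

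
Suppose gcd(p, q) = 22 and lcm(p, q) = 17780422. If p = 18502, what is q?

21142

Using pq = gcd(p,q)·lcm(p,q) = 22·17780422 = 391169284, we get q = 391169284/18502 = 21142.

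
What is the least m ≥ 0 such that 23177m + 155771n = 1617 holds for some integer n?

74

Reduce mod 155771: 23177m ≡ 1617 (mod 155771). With g = gcd(23177, 155771) = 539 dividing 1617, divide through: 43m ≡ 3 (mod 289).
Since gcd(43, 289) = 1, m ≡ 3·(43)⁻¹ ≡ 74 (mod 289). Smallest non-negative: 74.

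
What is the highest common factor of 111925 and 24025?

111925 = 5² · 11² · 37
24025 = 5² · 31²
Common: 5² = 25

25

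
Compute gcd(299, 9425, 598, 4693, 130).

13

gcd(299, 9425): 9425 = 31·299 + 156; 299 = 1·156 + 143; 156 = 1·143 + 13; 143 = 11·13 + 0 → 13
gcd(13, 598): 598 = 46·13 + 0 → 13
gcd(13, 4693): 4693 = 361·13 + 0 → 13
gcd(13, 130): 130 = 10·13 + 0 → 13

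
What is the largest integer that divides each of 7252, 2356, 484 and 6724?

7252 = 2² · 7² · 37; 2356 = 2² · 19 · 31; 484 = 2² · 11²; 6724 = 2² · 41²
gcd takes min exponent of each prime: 2² = 4

4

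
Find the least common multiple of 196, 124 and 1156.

lcm(196, 124) = 196·124/gcd = 24304/4 = 6076
lcm(6076, 1156) = 6076·1156/gcd = 7023856/4 = 1755964

1755964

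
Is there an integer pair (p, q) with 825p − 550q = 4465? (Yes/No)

By Bézout, 825p − 550q = 4465 has integer solutions iff gcd(825, 550) | 4465.
Euclid: 825 = 1·550 + 275; 550 = 2·275 + 0. gcd = 275; 4465 mod 275 = 65. No.

No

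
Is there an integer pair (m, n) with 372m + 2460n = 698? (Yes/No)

No

By Bézout, 372m + 2460n = 698 has integer solutions iff gcd(372, 2460) | 698.
Euclid: 2460 = 6·372 + 228; 372 = 1·228 + 144; 228 = 1·144 + 84; 144 = 1·84 + 60; 84 = 1·60 + 24; 60 = 2·24 + 12; 24 = 2·12 + 0. gcd = 12; 698 mod 12 = 2. No.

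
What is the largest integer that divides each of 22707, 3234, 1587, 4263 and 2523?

gcd(22707, 3234): 22707 = 7·3234 + 69; 3234 = 46·69 + 60; 69 = 1·60 + 9; 60 = 6·9 + 6; 9 = 1·6 + 3; 6 = 2·3 + 0 → 3
gcd(3, 1587): 1587 = 529·3 + 0 → 3
gcd(3, 4263): 4263 = 1421·3 + 0 → 3
gcd(3, 2523): 2523 = 841·3 + 0 → 3

3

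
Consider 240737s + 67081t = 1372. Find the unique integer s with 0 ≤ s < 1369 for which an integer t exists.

496

Euclid: 240737 = 3·67081 + 39494; 67081 = 1·39494 + 27587; 39494 = 1·27587 + 11907; 27587 = 2·11907 + 3773; 11907 = 3·3773 + 588; 3773 = 6·588 + 245; 588 = 2·245 + 98; 245 = 2·98 + 49; 98 = 2·49 + 0 → gcd = 49; 1372 = 49·28.
Back-substitution yields 240737·(-569) + 67081·(2042) = 49, so one solution is s = -569·28 = -15932, t = 2042·28 = 57176.
Solutions in s differ by 67081/49 = 1369; the one in [0, 1369) is -15932 mod 1369 = 496.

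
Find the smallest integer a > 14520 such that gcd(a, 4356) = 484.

15004

gcd(a, 4356) = 484 forces 484 | a; write a = 484s. Then gcd(484s, 484·9) = 484·gcd(s, 9), so need gcd(s, 9) = 1.
484s > 14520 gives s ≥ 31. The least s ≥ 31 coprime to 9 is 31, so a = 484·31 = 15004.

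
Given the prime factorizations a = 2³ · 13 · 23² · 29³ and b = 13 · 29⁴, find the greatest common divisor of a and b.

317057

min exponent per shared prime: 13 · 29³ = 317057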